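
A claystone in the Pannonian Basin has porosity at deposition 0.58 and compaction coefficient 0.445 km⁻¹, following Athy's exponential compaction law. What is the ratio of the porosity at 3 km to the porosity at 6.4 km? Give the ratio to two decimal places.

4.54

phi(z₁)/phi(z₂) = e^(−k·z₁)/e^(−k·z₂) = e^{k(z₂−z₁)}
= exp(0.445 × 3.4) = exp(1.513) = 4.5403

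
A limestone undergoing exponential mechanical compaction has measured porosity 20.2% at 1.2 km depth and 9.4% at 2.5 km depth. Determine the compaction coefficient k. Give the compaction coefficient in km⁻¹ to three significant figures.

Athy: n(Z) = n₀ e^(−kZ) ⇒ n₁/n₂ = e^{k(Z₂−Z₁)} ⇒ k = ln(n₁/n₂)/(Z₂−Z₁)
k = ln(0.202/0.094) / (2.5 − 1.2) = ln(2.149) / 1.3 = 0.7650 / 1.3 = 0.5884 km⁻¹

0.588 km⁻¹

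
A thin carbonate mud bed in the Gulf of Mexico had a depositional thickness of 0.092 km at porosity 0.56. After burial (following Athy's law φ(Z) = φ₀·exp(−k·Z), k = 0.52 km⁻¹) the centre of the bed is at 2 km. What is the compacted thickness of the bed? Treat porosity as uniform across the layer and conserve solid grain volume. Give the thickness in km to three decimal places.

Porosity at 2 km: φ = 0.56·exp(−0.52×2) = 0.1979
Solid-volume conservation: h(1−φ) = h₀(1−φ₀) ⇒ h = h₀·(1−φ₀)/(1−φ)
h = 0.092 × (1 − 0.56)/(1 − 0.1979) = 0.092 × 0.5486 = 0.0505 km

0.050 km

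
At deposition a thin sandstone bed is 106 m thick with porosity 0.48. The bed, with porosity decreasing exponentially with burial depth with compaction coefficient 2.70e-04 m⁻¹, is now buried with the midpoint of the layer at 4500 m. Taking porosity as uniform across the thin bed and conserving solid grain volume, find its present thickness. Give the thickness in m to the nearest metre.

64 m

Working in km (1 km = 1000 m; β in km⁻¹ = β in m⁻¹ × 1000):
Porosity at 4.5 km: φ = 0.48·exp(−0.27×4.5) = 0.1424
Solid-volume conservation: h(1−φ) = h₀(1−φ₀) ⇒ h = h₀·(1−φ₀)/(1−φ)
h = 0.106 × (1 − 0.48)/(1 − 0.1424) = 0.106 × 0.6064 = 0.0643 km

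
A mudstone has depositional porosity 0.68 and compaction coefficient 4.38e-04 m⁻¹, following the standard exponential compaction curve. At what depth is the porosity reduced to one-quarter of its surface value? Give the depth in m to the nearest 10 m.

Working in km (1 km = 1000 m; k in km⁻¹ = k in m⁻¹ × 1000):
n/n₀ = 1/4 ⇒ exp(−k·Z) = 1/4 ⇒ Z = ln(4) / k
Z = 1.3863 / 0.438 = 3.165 km

3170 m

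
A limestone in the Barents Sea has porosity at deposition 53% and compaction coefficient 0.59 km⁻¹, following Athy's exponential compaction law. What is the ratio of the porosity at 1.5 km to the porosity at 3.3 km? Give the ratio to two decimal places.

2.89

n(z₁)/n(z₂) = e^(−β·z₁)/e^(−β·z₂) = e^{β(z₂−z₁)}
= exp(0.59 × 1.8) = exp(1.062) = 2.8921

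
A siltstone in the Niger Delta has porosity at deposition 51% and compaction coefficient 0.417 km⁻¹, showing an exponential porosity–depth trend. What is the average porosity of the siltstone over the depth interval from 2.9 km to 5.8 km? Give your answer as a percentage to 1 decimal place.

⟨n⟩ = (1/(Z₂−Z₁)) ∫ n₀ e^(−kZ) dZ = n₀·(e^(−k·Z₁) − e^(−k·Z₂)) / (k·(Z₂−Z₁))
e^(−0.417×2.9) = 0.2984; e^(−0.417×5.8) = 0.0890
⟨n⟩ = 0.51 × (0.2984 − 0.0890) / (0.417 × 2.9) = 0.51 × 0.1731 = 0.0883

8.8%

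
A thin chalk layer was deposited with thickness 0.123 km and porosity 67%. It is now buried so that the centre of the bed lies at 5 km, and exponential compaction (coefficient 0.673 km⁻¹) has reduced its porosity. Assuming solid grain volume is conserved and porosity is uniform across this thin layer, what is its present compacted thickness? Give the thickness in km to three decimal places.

0.042 km

Porosity at 5 km: phi = 0.67·exp(−0.673×5) = 0.0232
Solid-volume conservation: h(1−phi) = h₀(1−phi₀) ⇒ h = h₀·(1−phi₀)/(1−phi)
h = 0.123 × (1 − 0.67)/(1 − 0.0232) = 0.123 × 0.3378 = 0.0416 km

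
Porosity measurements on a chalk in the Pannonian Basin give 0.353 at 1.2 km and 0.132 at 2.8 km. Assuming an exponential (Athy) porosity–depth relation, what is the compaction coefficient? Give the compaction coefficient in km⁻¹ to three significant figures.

Athy: n(d) = n₀ e^(−βd) ⇒ n₁/n₂ = e^{β(d₂−d₁)} ⇒ β = ln(n₁/n₂)/(d₂−d₁)
β = ln(0.353/0.132) / (2.8 − 1.2) = ln(2.674) / 1.6 = 0.9837 / 1.6 = 0.6148 km⁻¹

0.615 km⁻¹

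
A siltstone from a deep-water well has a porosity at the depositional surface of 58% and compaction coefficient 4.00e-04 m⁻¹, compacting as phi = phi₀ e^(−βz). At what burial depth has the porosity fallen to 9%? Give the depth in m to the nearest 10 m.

Working in km (1 km = 1000 m; β in km⁻¹ = β in m⁻¹ × 1000):
Invert Athy's law: z = ln(phi₀/phi) / β
z = ln(0.58/0.09) / 0.4 = ln(6.444) / 0.4 = 1.8632 / 0.4 = 4.658 km

4660 m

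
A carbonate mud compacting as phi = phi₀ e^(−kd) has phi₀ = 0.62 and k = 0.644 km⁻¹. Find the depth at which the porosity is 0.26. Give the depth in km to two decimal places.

Invert Athy's law: d = ln(phi₀/phi) / k
d = ln(0.62/0.26) / 0.644 = ln(2.385) / 0.644 = 0.8690 / 0.644 = 1.349 km

1.35 km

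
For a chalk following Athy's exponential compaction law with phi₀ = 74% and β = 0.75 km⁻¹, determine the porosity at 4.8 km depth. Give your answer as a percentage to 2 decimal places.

2.02%

phi = phi₀·exp(−β·z) = 0.74 × exp(−0.75 × 4.8) = 0.74 × exp(−3.6)
  = 0.74 × 0.0273 = 0.0202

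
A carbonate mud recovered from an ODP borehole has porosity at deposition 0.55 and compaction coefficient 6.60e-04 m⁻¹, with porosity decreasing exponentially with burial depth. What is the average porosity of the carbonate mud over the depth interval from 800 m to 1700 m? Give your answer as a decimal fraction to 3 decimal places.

0.245

Working in km (1 km = 1000 m; c in km⁻¹ = c in m⁻¹ × 1000):
⟨n⟩ = (1/(z₂−z₁)) ∫ n₀ e^(−cz) dz = n₀·(e^(−c·z₁) − e^(−c·z₂)) / (c·(z₂−z₁))
e^(−0.66×0.8) = 0.5898; e^(−0.66×1.7) = 0.3256
⟨n⟩ = 0.55 × (0.5898 − 0.3256) / (0.66 × 0.9) = 0.55 × 0.4447 = 0.2446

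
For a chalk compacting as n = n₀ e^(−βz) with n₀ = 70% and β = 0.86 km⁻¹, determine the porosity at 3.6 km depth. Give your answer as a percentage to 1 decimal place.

n = n₀·exp(−β·z) = 0.7 × exp(−0.86 × 3.6) = 0.7 × exp(−3.096)
  = 0.7 × 0.0452 = 0.0317

3.2%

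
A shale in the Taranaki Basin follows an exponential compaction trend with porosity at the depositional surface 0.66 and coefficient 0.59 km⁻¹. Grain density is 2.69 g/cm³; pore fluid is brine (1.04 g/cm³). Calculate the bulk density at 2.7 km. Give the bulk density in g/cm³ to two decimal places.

Porosity at depth: n = 0.66·exp(−0.59×2.7) = 0.66×0.2033 = 0.1342
Bulk density: ρ_b = (1−n)ρ_g + n·ρ_f = 0.8658×2.69 + 0.1342×1.04
       = 2.329 + 0.140 = 2.469 g/cm³

2.47 g/cm³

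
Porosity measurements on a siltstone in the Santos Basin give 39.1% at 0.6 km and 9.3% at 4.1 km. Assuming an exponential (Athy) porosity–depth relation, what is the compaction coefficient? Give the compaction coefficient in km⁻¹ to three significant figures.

0.410 km⁻¹

Athy: phi(Z) = phi₀ e^(−cZ) ⇒ phi₁/phi₂ = e^{c(Z₂−Z₁)} ⇒ c = ln(phi₁/phi₂)/(Z₂−Z₁)
c = ln(0.391/0.093) / (4.1 − 0.6) = ln(4.204) / 3.5 = 1.4361 / 3.5 = 0.4103 km⁻¹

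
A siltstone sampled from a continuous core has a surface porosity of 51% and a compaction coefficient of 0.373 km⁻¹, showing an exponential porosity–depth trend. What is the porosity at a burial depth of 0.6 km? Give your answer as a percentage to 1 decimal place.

phi = phi₀·exp(−k·Z) = 0.51 × exp(−0.373 × 0.6) = 0.51 × exp(−0.2238)
  = 0.51 × 0.7995 = 0.4077

40.8%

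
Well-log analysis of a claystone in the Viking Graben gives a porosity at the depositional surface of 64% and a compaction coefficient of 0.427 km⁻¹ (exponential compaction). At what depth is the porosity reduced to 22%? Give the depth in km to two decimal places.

2.50 km

Invert Athy's law: z = ln(n₀/n) / β
z = ln(0.64/0.22) / 0.427 = ln(2.909) / 0.427 = 1.0678 / 0.427 = 2.501 km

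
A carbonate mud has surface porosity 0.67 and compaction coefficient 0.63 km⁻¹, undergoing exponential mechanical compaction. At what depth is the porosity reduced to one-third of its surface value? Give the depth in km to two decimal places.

n/n₀ = 1/3 ⇒ exp(−k·d) = 1/3 ⇒ d = ln(3) / k
d = 1.0986 / 0.63 = 1.744 km

1.74 km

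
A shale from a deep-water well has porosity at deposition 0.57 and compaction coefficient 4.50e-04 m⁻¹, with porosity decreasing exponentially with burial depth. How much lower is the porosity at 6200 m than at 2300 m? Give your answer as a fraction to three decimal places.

Working in km (1 km = 1000 m; k in km⁻¹ = k in m⁻¹ × 1000):
phi(2.3) = 0.57·e^(−0.45×2.3) = 0.2025
phi(6.2) = 0.57·e^(−0.45×6.2) = 0.0350
Δphi = 0.2025 − 0.0350 = 0.1675

0.167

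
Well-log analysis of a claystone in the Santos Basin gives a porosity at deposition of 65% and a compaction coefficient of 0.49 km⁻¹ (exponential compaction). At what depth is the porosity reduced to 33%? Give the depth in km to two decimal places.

1.38 km

Invert Athy's law: d = ln(phi₀/phi) / β
d = ln(0.65/0.33) / 0.49 = ln(1.97) / 0.49 = 0.6779 / 0.49 = 1.383 km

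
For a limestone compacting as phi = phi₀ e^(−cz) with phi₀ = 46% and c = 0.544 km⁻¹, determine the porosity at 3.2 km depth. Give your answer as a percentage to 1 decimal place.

phi = phi₀·exp(−c·z) = 0.46 × exp(−0.544 × 3.2) = 0.46 × exp(−1.741)
  = 0.46 × 0.1754 = 0.0807

8.1%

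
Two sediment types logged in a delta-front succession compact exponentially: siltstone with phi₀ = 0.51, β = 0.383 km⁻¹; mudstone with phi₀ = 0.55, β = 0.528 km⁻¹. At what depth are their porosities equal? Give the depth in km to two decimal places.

Set phi₀ₐ e^(−βₐZ) = phi₀ᵦ e^(−βᵦZ) ⇒ ln(phi₀ₐ/phi₀ᵦ) = (βₐ − βᵦ)·Z
Z = ln(0.51/0.55) / (0.383 − 0.528) = -0.0755 / -0.145 = 0.521 km

0.52 km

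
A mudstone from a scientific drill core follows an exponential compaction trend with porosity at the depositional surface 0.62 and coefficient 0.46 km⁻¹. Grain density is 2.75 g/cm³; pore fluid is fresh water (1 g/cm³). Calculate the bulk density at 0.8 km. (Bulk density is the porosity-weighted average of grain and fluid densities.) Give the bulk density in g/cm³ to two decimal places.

2.00 g/cm³

Porosity at depth: φ = 0.62·exp(−0.46×0.8) = 0.62×0.6921 = 0.4291
Bulk density: ρ_b = (1−φ)ρ_g + φ·ρ_f = 0.5709×2.75 + 0.4291×1
       = 1.570 + 0.429 = 1.999 g/cm³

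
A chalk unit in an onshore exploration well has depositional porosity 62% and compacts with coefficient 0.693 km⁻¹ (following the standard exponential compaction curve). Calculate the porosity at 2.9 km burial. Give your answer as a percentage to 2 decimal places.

n = n₀·exp(−β·Z) = 0.62 × exp(−0.693 × 2.9) = 0.62 × exp(−2.01)
  = 0.62 × 0.1340 = 0.0831

8.31%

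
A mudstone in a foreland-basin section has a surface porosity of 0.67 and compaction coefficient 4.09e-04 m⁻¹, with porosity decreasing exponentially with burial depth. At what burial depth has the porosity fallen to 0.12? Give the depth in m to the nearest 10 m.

Working in km (1 km = 1000 m; β in km⁻¹ = β in m⁻¹ × 1000):
Invert Athy's law: Z = ln(n₀/n) / β
Z = ln(0.67/0.12) / 0.409 = ln(5.583) / 0.409 = 1.7198 / 0.409 = 4.205 km

4200 m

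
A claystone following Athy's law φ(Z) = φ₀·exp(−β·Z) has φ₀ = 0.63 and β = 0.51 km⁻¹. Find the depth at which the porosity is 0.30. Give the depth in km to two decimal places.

Invert Athy's law: Z = ln(φ₀/φ) / β
Z = ln(0.63/0.3) / 0.51 = ln(2.1) / 0.51 = 0.7419 / 0.51 = 1.455 km

1.45 km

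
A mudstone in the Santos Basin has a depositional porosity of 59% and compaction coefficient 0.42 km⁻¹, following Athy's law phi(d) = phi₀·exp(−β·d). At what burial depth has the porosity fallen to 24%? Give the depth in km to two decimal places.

Invert Athy's law: d = ln(phi₀/phi) / β
d = ln(0.59/0.24) / 0.42 = ln(2.458) / 0.42 = 0.8995 / 0.42 = 2.142 km

2.14 km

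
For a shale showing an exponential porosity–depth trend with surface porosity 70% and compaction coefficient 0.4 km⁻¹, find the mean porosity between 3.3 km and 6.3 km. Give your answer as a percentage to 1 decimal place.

10.9%

⟨φ⟩ = (1/(z₂−z₁)) ∫ φ₀ e^(−cz) dz = φ₀·(e^(−c·z₁) − e^(−c·z₂)) / (c·(z₂−z₁))
e^(−0.4×3.3) = 0.2671; e^(−0.4×6.3) = 0.0805
⟨φ⟩ = 0.7 × (0.2671 − 0.0805) / (0.4 × 3) = 0.7 × 0.1556 = 0.1089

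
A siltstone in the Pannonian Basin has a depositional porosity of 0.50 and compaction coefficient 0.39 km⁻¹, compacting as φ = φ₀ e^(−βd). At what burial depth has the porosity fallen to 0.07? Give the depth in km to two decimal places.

Invert Athy's law: d = ln(φ₀/φ) / β
d = ln(0.5/0.07) / 0.39 = ln(7.143) / 0.39 = 1.9661 / 0.39 = 5.041 km

5.04 km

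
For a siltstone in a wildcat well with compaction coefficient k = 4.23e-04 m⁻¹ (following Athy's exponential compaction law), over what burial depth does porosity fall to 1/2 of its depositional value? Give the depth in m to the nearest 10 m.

Working in km (1 km = 1000 m; k in km⁻¹ = k in m⁻¹ × 1000):
phi/phi₀ = 1/2 ⇒ exp(−k·Z) = 1/2 ⇒ Z = ln(2) / k
Z = 0.6931 / 0.423 = 1.639 km

1640 m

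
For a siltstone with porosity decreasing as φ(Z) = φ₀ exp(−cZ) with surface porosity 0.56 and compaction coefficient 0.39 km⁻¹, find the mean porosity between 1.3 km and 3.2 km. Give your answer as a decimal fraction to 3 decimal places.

0.238

⟨φ⟩ = (1/(Z₂−Z₁)) ∫ φ₀ e^(−cZ) dZ = φ₀·(e^(−c·Z₁) − e^(−c·Z₂)) / (c·(Z₂−Z₁))
e^(−0.39×1.3) = 0.6023; e^(−0.39×3.2) = 0.2871
⟨φ⟩ = 0.56 × (0.6023 − 0.2871) / (0.39 × 1.9) = 0.56 × 0.4254 = 0.2382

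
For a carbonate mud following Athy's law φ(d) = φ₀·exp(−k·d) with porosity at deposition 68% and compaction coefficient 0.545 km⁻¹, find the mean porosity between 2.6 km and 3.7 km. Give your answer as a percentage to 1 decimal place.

12.4%

⟨φ⟩ = (1/(d₂−d₁)) ∫ φ₀ e^(−kd) dd = φ₀·(e^(−k·d₁) − e^(−k·d₂)) / (k·(d₂−d₁))
e^(−0.545×2.6) = 0.2424; e^(−0.545×3.7) = 0.1331
⟨φ⟩ = 0.68 × (0.2424 − 0.1331) / (0.545 × 1.1) = 0.68 × 0.1824 = 0.1240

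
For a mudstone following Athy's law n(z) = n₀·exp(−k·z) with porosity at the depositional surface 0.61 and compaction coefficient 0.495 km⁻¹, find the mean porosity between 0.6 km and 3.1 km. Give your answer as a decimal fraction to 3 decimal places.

⟨n⟩ = (1/(z₂−z₁)) ∫ n₀ e^(−kz) dz = n₀·(e^(−k·z₁) − e^(−k·z₂)) / (k·(z₂−z₁))
e^(−0.495×0.6) = 0.7430; e^(−0.495×3.1) = 0.2156
⟨n⟩ = 0.61 × (0.7430 − 0.2156) / (0.495 × 2.5) = 0.61 × 0.4262 = 0.2600

0.260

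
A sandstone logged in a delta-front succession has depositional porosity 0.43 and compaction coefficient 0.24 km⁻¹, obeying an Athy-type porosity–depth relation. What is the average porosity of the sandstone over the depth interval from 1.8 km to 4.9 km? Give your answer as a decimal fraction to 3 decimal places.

⟨phi⟩ = (1/(z₂−z₁)) ∫ phi₀ e^(−βz) dz = phi₀·(e^(−β·z₁) − e^(−β·z₂)) / (β·(z₂−z₁))
e^(−0.24×1.8) = 0.6492; e^(−0.24×4.9) = 0.3085
⟨phi⟩ = 0.43 × (0.6492 − 0.3085) / (0.24 × 3.1) = 0.43 × 0.4579 = 0.1969

0.197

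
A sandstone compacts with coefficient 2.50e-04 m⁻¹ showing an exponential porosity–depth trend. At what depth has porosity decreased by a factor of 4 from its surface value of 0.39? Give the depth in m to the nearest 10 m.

5550 m

Working in km (1 km = 1000 m; β in km⁻¹ = β in m⁻¹ × 1000):
n/n₀ = 1/4 ⇒ exp(−β·Z) = 1/4 ⇒ Z = ln(4) / β
Z = 1.3863 / 0.25 = 5.545 km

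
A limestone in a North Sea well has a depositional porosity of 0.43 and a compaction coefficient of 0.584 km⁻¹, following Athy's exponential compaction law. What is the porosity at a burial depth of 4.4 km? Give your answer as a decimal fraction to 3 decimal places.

n = n₀·exp(−c·z) = 0.43 × exp(−0.584 × 4.4) = 0.43 × exp(−2.57)
  = 0.43 × 0.0766 = 0.0329

0.033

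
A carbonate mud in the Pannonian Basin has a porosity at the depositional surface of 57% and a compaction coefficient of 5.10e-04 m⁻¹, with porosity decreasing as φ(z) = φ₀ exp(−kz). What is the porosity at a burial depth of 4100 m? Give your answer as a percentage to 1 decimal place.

Working in km (1 km = 1000 m; k in km⁻¹ = k in m⁻¹ × 1000):
φ = φ₀·exp(−k·z) = 0.57 × exp(−0.51 × 4.1) = 0.57 × exp(−2.091)
  = 0.57 × 0.1236 = 0.0704

7.0%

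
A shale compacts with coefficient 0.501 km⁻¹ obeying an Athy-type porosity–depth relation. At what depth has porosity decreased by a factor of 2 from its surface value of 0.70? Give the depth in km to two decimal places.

1.38 km

φ/φ₀ = 1/2 ⇒ exp(−c·Z) = 1/2 ⇒ Z = ln(2) / c
Z = 0.6931 / 0.501 = 1.384 km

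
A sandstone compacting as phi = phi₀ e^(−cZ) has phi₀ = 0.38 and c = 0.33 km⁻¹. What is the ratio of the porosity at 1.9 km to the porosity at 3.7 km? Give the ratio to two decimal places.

1.81

phi(Z₁)/phi(Z₂) = e^(−c·Z₁)/e^(−c·Z₂) = e^{c(Z₂−Z₁)}
= exp(0.33 × 1.8) = exp(0.594) = 1.8112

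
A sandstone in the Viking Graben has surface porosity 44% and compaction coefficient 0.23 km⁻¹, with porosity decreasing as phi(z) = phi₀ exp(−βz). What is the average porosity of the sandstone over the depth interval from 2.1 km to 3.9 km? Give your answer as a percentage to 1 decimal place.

⟨phi⟩ = (1/(z₂−z₁)) ∫ phi₀ e^(−βz) dz = phi₀·(e^(−β·z₁) − e^(−β·z₂)) / (β·(z₂−z₁))
e^(−0.23×2.1) = 0.6169; e^(−0.23×3.9) = 0.4078
⟨phi⟩ = 0.44 × (0.6169 − 0.4078) / (0.23 × 1.8) = 0.44 × 0.5052 = 0.2223

22.2%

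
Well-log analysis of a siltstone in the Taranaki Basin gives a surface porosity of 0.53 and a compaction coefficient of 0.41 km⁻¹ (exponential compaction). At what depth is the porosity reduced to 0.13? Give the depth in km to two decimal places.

3.43 km

Invert Athy's law: Z = ln(φ₀/φ) / β
Z = ln(0.53/0.13) / 0.41 = ln(4.077) / 0.41 = 1.4053 / 0.41 = 3.428 km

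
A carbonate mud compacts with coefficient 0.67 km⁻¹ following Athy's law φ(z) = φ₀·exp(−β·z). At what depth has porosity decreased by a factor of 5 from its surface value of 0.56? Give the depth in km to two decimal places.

φ/φ₀ = 1/5 ⇒ exp(−β·z) = 1/5 ⇒ z = ln(5) / β
z = 1.6094 / 0.67 = 2.402 km

2.40 km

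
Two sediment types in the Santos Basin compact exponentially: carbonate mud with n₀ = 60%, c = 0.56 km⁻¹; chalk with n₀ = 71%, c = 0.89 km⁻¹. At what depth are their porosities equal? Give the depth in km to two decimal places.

0.51 km

Set n₀ₐ e^(−cₐz) = n₀ᵦ e^(−cᵦz) ⇒ ln(n₀ₐ/n₀ᵦ) = (cₐ − cᵦ)·z
z = ln(0.6/0.71) / (0.56 − 0.89) = -0.1683 / -0.33 = 0.510 km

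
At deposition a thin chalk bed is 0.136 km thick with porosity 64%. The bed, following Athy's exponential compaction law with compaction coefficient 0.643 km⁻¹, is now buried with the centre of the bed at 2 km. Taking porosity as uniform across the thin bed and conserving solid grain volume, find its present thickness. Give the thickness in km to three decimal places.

0.059 km

Porosity at 2 km: n = 0.64·exp(−0.643×2) = 0.1769
Solid-volume conservation: h(1−n) = h₀(1−n₀) ⇒ h = h₀·(1−n₀)/(1−n)
h = 0.136 × (1 − 0.64)/(1 − 0.1769) = 0.136 × 0.4374 = 0.0595 km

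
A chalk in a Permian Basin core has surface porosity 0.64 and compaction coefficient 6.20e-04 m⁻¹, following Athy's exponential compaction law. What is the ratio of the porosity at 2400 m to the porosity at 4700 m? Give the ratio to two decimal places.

Working in km (1 km = 1000 m; k in km⁻¹ = k in m⁻¹ × 1000):
n(Z₁)/n(Z₂) = e^(−k·Z₁)/e^(−k·Z₂) = e^{k(Z₂−Z₁)}
= exp(0.62 × 2.3) = exp(1.426) = 4.1620

4.16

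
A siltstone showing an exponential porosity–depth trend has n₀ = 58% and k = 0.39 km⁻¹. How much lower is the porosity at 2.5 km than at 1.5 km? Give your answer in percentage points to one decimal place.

n(1.5) = 0.58·e^(−0.39×1.5) = 0.3231
n(2.5) = 0.58·e^(−0.39×2.5) = 0.2188
Δn = 0.3231 − 0.2188 = 0.1043

10.4 percentage points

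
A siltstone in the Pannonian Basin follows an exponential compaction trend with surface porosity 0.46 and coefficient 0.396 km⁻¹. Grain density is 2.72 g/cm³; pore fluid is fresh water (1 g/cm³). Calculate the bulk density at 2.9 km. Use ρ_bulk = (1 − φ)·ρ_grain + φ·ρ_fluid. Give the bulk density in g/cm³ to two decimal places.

Porosity at depth: φ = 0.46·exp(−0.396×2.9) = 0.46×0.3171 = 0.1459
Bulk density: ρ_b = (1−φ)ρ_g + φ·ρ_f = 0.8541×2.72 + 0.1459×1
       = 2.323 + 0.146 = 2.469 g/cm³

2.47 g/cm³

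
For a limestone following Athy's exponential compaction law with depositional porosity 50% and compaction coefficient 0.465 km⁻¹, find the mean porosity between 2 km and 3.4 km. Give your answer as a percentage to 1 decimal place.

14.5%

⟨phi⟩ = (1/(z₂−z₁)) ∫ phi₀ e^(−βz) dz = phi₀·(e^(−β·z₁) − e^(−β·z₂)) / (β·(z₂−z₁))
e^(−0.465×2) = 0.3946; e^(−0.465×3.4) = 0.2058
⟨phi⟩ = 0.5 × (0.3946 − 0.2058) / (0.465 × 1.4) = 0.5 × 0.2900 = 0.1450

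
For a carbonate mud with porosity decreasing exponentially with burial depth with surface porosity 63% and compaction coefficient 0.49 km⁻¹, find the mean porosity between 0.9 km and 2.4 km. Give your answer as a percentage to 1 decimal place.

28.7%

⟨n⟩ = (1/(d₂−d₁)) ∫ n₀ e^(−cd) dd = n₀·(e^(−c·d₁) − e^(−c·d₂)) / (c·(d₂−d₁))
e^(−0.49×0.9) = 0.6434; e^(−0.49×2.4) = 0.3085
⟨n⟩ = 0.63 × (0.6434 − 0.3085) / (0.49 × 1.5) = 0.63 × 0.4556 = 0.2870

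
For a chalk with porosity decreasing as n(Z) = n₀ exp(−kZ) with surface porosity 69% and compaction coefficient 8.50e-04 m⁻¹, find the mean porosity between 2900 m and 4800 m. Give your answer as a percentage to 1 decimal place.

Working in km (1 km = 1000 m; k in km⁻¹ = k in m⁻¹ × 1000):
⟨n⟩ = (1/(Z₂−Z₁)) ∫ n₀ e^(−kZ) dZ = n₀·(e^(−k·Z₁) − e^(−k·Z₂)) / (k·(Z₂−Z₁))
e^(−0.85×2.9) = 0.0850; e^(−0.85×4.8) = 0.0169
⟨n⟩ = 0.69 × (0.0850 − 0.0169) / (0.85 × 1.9) = 0.69 × 0.0422 = 0.0291

2.9%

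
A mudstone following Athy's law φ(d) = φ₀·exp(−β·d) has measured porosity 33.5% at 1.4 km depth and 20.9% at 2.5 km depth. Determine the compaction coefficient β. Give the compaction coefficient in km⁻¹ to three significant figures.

Athy: φ(d) = φ₀ e^(−βd) ⇒ φ₁/φ₂ = e^{β(d₂−d₁)} ⇒ β = ln(φ₁/φ₂)/(d₂−d₁)
β = ln(0.335/0.209) / (2.5 − 1.4) = ln(1.603) / 1.1 = 0.4718 / 1.1 = 0.4289 km⁻¹

0.429 km⁻¹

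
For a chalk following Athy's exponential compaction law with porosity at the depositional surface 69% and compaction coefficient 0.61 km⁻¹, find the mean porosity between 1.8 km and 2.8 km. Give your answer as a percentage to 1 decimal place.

17.2%

⟨φ⟩ = (1/(d₂−d₁)) ∫ φ₀ e^(−cd) dd = φ₀·(e^(−c·d₁) − e^(−c·d₂)) / (c·(d₂−d₁))
e^(−0.61×1.8) = 0.3335; e^(−0.61×2.8) = 0.1812
⟨φ⟩ = 0.69 × (0.3335 − 0.1812) / (0.61 × 1) = 0.69 × 0.2497 = 0.1723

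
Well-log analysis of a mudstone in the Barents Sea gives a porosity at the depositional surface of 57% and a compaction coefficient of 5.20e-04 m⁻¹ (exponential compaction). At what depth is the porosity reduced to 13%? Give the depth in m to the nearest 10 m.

Working in km (1 km = 1000 m; k in km⁻¹ = k in m⁻¹ × 1000):
Invert Athy's law: Z = ln(phi₀/phi) / k
Z = ln(0.57/0.13) / 0.52 = ln(4.385) / 0.52 = 1.4781 / 0.52 = 2.843 km

2840 m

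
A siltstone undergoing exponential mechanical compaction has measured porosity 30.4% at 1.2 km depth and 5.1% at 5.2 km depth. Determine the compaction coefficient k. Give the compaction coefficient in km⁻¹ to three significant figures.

0.446 km⁻¹

Athy: phi(z) = phi₀ e^(−kz) ⇒ phi₁/phi₂ = e^{k(z₂−z₁)} ⇒ k = ln(phi₁/phi₂)/(z₂−z₁)
k = ln(0.304/0.051) / (5.2 − 1.2) = ln(5.961) / 4 = 1.7852 / 4 = 0.4463 km⁻¹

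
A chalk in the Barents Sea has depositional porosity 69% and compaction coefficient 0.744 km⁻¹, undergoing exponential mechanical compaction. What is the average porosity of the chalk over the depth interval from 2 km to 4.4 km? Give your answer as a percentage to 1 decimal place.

⟨φ⟩ = (1/(Z₂−Z₁)) ∫ φ₀ e^(−βZ) dZ = φ₀·(e^(−β·Z₁) − e^(−β·Z₂)) / (β·(Z₂−Z₁))
e^(−0.744×2) = 0.2258; e^(−0.744×4.4) = 0.0379
⟨φ⟩ = 0.69 × (0.2258 − 0.0379) / (0.744 × 2.4) = 0.69 × 0.1053 = 0.0726

7.3%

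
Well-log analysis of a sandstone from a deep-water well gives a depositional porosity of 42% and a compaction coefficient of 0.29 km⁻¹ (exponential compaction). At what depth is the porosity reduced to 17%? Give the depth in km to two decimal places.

Invert Athy's law: z = ln(φ₀/φ) / β
z = ln(0.42/0.17) / 0.29 = ln(2.471) / 0.29 = 0.9045 / 0.29 = 3.119 km

3.12 km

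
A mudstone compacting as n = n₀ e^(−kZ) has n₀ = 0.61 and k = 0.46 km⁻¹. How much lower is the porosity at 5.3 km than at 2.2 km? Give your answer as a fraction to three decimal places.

0.168

n(2.2) = 0.61·e^(−0.46×2.2) = 0.2217
n(5.3) = 0.61·e^(−0.46×5.3) = 0.0533
Δn = 0.2217 − 0.0533 = 0.1685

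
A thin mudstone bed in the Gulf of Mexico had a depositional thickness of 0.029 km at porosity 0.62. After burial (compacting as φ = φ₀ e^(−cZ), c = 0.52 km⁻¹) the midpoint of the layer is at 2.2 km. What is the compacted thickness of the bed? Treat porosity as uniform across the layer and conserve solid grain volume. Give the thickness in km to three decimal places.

0.014 km

Porosity at 2.2 km: φ = 0.62·exp(−0.52×2.2) = 0.1975
Solid-volume conservation: h(1−φ) = h₀(1−φ₀) ⇒ h = h₀·(1−φ₀)/(1−φ)
h = 0.029 × (1 − 0.62)/(1 − 0.1975) = 0.029 × 0.4735 = 0.0137 km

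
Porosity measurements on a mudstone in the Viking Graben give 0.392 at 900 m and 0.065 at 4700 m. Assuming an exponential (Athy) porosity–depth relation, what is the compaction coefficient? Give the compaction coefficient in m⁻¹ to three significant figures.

Working in km (1 km = 1000 m; β in km⁻¹ = β in m⁻¹ × 1000):
Athy: phi(Z) = phi₀ e^(−βZ) ⇒ phi₁/phi₂ = e^{β(Z₂−Z₁)} ⇒ β = ln(phi₁/phi₂)/(Z₂−Z₁)
β = ln(0.392/0.065) / (4.7 − 0.9) = ln(6.031) / 3.8 = 1.7969 / 3.8 = 0.4729 km⁻¹

0.000473 m⁻¹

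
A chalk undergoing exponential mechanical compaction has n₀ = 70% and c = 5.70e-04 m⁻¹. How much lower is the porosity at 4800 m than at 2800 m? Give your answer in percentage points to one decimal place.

Working in km (1 km = 1000 m; c in km⁻¹ = c in m⁻¹ × 1000):
n(2.8) = 0.7·e^(−0.57×2.8) = 0.1419
n(4.8) = 0.7·e^(−0.57×4.8) = 0.0454
Δn = 0.1419 − 0.0454 = 0.0965

9.7 percentage points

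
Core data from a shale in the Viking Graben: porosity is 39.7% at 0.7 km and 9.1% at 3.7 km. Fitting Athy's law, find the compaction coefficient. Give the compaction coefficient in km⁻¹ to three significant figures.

Athy: φ(z) = φ₀ e^(−βz) ⇒ φ₁/φ₂ = e^{β(z₂−z₁)} ⇒ β = ln(φ₁/φ₂)/(z₂−z₁)
β = ln(0.397/0.091) / (3.7 − 0.7) = ln(4.363) / 3 = 1.4731 / 3 = 0.491 km⁻¹

0.491 km⁻¹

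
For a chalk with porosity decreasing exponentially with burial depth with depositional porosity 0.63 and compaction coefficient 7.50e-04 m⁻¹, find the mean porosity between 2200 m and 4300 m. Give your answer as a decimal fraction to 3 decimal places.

0.061

Working in km (1 km = 1000 m; c in km⁻¹ = c in m⁻¹ × 1000):
⟨phi⟩ = (1/(Z₂−Z₁)) ∫ phi₀ e^(−cZ) dZ = phi₀·(e^(−c·Z₁) − e^(−c·Z₂)) / (c·(Z₂−Z₁))
e^(−0.75×2.2) = 0.1920; e^(−0.75×4.3) = 0.0398
⟨phi⟩ = 0.63 × (0.1920 − 0.0398) / (0.75 × 2.1) = 0.63 × 0.0967 = 0.0609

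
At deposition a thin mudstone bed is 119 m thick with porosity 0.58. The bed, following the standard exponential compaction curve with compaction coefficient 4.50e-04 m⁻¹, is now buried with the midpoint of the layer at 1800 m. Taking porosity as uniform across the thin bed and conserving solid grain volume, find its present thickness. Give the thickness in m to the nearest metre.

Working in km (1 km = 1000 m; β in km⁻¹ = β in m⁻¹ × 1000):
Porosity at 1.8 km: φ = 0.58·exp(−0.45×1.8) = 0.2580
Solid-volume conservation: h(1−φ) = h₀(1−φ₀) ⇒ h = h₀·(1−φ₀)/(1−φ)
h = 0.119 × (1 − 0.58)/(1 − 0.2580) = 0.119 × 0.5661 = 0.0674 km

67 m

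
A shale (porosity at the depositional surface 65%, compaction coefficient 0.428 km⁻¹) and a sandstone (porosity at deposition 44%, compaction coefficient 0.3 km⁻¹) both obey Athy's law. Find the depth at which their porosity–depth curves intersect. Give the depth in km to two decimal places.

Set n₀ₐ e^(−kₐz) = n₀ᵦ e^(−kᵦz) ⇒ ln(n₀ₐ/n₀ᵦ) = (kₐ − kᵦ)·z
z = ln(0.65/0.44) / (0.428 − 0.3) = 0.3902 / 0.128 = 3.048 km

3.05 km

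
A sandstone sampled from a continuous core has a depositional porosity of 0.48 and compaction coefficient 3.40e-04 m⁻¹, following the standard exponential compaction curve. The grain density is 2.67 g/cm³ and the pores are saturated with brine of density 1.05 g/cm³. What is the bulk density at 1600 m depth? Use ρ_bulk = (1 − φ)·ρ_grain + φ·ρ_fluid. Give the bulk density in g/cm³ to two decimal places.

Working in km (1 km = 1000 m; β in km⁻¹ = β in m⁻¹ × 1000):
Porosity at depth: φ = 0.48·exp(−0.34×1.6) = 0.48×0.5804 = 0.2786
Bulk density: ρ_b = (1−φ)ρ_g + φ·ρ_f = 0.7214×2.67 + 0.2786×1.05
       = 1.926 + 0.293 = 2.219 g/cm³

2.22 g/cm³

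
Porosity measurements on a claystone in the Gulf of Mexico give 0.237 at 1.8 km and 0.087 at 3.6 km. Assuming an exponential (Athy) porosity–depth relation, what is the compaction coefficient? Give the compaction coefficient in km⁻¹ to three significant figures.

Athy: φ(Z) = φ₀ e^(−cZ) ⇒ φ₁/φ₂ = e^{c(Z₂−Z₁)} ⇒ c = ln(φ₁/φ₂)/(Z₂−Z₁)
c = ln(0.237/0.087) / (3.6 − 1.8) = ln(2.724) / 1.8 = 1.0022 / 1.8 = 0.5568 km⁻¹

0.557 km⁻¹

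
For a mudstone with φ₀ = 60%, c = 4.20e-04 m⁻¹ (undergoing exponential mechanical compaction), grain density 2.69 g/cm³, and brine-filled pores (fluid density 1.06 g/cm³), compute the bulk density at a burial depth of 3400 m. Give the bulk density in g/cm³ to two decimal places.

2.46 g/cm³

Working in km (1 km = 1000 m; c in km⁻¹ = c in m⁻¹ × 1000):
Porosity at depth: φ = 0.6·exp(−0.42×3.4) = 0.6×0.2398 = 0.1439
Bulk density: ρ_b = (1−φ)ρ_g + φ·ρ_f = 0.8561×2.69 + 0.1439×1.06
       = 2.303 + 0.153 = 2.455 g/cm³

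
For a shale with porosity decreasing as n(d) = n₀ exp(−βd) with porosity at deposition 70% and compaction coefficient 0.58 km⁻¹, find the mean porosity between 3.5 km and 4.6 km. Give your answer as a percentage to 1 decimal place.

⟨n⟩ = (1/(d₂−d₁)) ∫ n₀ e^(−βd) dd = n₀·(e^(−β·d₁) − e^(−β·d₂)) / (β·(d₂−d₁))
e^(−0.58×3.5) = 0.1313; e^(−0.58×4.6) = 0.0694
⟨n⟩ = 0.7 × (0.1313 − 0.0694) / (0.58 × 1.1) = 0.7 × 0.0971 = 0.0680

6.8%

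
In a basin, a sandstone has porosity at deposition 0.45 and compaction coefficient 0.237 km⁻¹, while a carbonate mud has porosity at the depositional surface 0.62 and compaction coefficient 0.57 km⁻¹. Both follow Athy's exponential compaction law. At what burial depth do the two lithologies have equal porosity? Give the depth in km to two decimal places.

Set n₀ₐ e^(−kₐd) = n₀ᵦ e^(−kᵦd) ⇒ ln(n₀ₐ/n₀ᵦ) = (kₐ − kᵦ)·d
d = ln(0.45/0.62) / (0.237 − 0.57) = -0.3205 / -0.333 = 0.962 km

0.96 km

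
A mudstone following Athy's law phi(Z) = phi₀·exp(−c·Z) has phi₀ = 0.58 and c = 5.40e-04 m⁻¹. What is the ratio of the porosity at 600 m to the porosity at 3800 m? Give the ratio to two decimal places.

Working in km (1 km = 1000 m; c in km⁻¹ = c in m⁻¹ × 1000):
phi(Z₁)/phi(Z₂) = e^(−c·Z₁)/e^(−c·Z₂) = e^{c(Z₂−Z₁)}
= exp(0.54 × 3.2) = exp(1.728) = 5.6294

5.63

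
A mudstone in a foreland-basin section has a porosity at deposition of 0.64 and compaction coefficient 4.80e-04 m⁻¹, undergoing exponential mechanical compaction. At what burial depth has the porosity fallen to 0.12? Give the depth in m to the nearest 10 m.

3490 m

Working in km (1 km = 1000 m; k in km⁻¹ = k in m⁻¹ × 1000):
Invert Athy's law: Z = ln(phi₀/phi) / k
Z = ln(0.64/0.12) / 0.48 = ln(5.333) / 0.48 = 1.6740 / 0.48 = 3.487 km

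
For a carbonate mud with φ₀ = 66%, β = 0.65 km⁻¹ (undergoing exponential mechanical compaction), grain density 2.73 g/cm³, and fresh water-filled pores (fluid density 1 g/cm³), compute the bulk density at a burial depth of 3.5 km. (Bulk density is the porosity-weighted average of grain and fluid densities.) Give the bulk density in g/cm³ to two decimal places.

2.61 g/cm³

Porosity at depth: φ = 0.66·exp(−0.65×3.5) = 0.66×0.1028 = 0.0678
Bulk density: ρ_b = (1−φ)ρ_g + φ·ρ_f = 0.9322×2.73 + 0.0678×1
       = 2.545 + 0.068 = 2.613 g/cm³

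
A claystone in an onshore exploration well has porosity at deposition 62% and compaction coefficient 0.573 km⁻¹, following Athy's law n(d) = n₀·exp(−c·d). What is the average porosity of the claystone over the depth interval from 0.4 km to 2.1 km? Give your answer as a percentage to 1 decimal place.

31.5%

⟨n⟩ = (1/(d₂−d₁)) ∫ n₀ e^(−cd) dd = n₀·(e^(−c·d₁) − e^(−c·d₂)) / (c·(d₂−d₁))
e^(−0.573×0.4) = 0.7952; e^(−0.573×2.1) = 0.3002
⟨n⟩ = 0.62 × (0.7952 − 0.3002) / (0.573 × 1.7) = 0.62 × 0.5081 = 0.3150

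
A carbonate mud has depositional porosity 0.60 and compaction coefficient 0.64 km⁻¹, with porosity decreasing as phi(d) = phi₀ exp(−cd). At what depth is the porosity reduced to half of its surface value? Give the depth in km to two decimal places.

phi/phi₀ = 1/2 ⇒ exp(−c·d) = 1/2 ⇒ d = ln(2) / c
d = 0.6931 / 0.64 = 1.083 km

1.08 km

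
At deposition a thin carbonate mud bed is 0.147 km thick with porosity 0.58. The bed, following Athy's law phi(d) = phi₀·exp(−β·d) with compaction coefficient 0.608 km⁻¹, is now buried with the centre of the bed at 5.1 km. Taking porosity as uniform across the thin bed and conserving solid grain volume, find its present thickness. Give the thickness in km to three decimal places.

Porosity at 5.1 km: phi = 0.58·exp(−0.608×5.1) = 0.0261
Solid-volume conservation: h(1−phi) = h₀(1−phi₀) ⇒ h = h₀·(1−phi₀)/(1−phi)
h = 0.147 × (1 − 0.58)/(1 − 0.0261) = 0.147 × 0.4313 = 0.0634 km

0.063 km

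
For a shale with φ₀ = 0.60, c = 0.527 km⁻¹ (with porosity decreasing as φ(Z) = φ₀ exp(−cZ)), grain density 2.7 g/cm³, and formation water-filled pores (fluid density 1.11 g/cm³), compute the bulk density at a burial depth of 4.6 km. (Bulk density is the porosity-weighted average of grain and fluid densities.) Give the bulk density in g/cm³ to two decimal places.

Porosity at depth: φ = 0.6·exp(−0.527×4.6) = 0.6×0.0885 = 0.0531
Bulk density: ρ_b = (1−φ)ρ_g + φ·ρ_f = 0.9469×2.7 + 0.0531×1.11
       = 2.557 + 0.059 = 2.616 g/cm³

2.62 g/cm³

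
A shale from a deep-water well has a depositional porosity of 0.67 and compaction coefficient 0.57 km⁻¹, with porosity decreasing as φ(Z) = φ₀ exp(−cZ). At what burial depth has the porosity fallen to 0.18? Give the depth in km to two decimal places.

Invert Athy's law: Z = ln(φ₀/φ) / c
Z = ln(0.67/0.18) / 0.57 = ln(3.722) / 0.57 = 1.3143 / 0.57 = 2.306 km

2.31 km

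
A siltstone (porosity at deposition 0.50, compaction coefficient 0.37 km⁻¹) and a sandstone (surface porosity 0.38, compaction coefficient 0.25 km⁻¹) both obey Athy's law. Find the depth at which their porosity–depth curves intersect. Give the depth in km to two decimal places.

Set phi₀ₐ e^(−cₐz) = phi₀ᵦ e^(−cᵦz) ⇒ ln(phi₀ₐ/phi₀ᵦ) = (cₐ − cᵦ)·z
z = ln(0.5/0.38) / (0.37 − 0.25) = 0.2744 / 0.12 = 2.287 km

2.29 km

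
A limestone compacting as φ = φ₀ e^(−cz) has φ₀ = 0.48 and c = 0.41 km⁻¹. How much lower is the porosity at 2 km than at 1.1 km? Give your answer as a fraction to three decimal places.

0.094

φ(1.1) = 0.48·e^(−0.41×1.1) = 0.3058
φ(2) = 0.48·e^(−0.41×2) = 0.2114
Δφ = 0.3058 − 0.2114 = 0.0943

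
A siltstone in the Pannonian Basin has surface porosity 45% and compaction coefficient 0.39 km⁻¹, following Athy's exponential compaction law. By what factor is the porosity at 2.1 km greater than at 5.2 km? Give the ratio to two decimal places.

φ(d₁)/φ(d₂) = e^(−β·d₁)/e^(−β·d₂) = e^{β(d₂−d₁)}
= exp(0.39 × 3.1) = exp(1.209) = 3.3501

3.35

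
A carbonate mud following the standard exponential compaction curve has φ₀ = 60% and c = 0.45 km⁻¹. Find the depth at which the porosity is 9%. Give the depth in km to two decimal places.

Invert Athy's law: d = ln(φ₀/φ) / c
d = ln(0.6/0.09) / 0.45 = ln(6.667) / 0.45 = 1.8971 / 0.45 = 4.216 km

4.22 km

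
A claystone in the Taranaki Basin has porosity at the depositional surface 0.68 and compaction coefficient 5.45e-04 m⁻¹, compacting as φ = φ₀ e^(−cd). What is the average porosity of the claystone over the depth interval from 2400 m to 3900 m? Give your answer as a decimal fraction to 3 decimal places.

0.126

Working in km (1 km = 1000 m; c in km⁻¹ = c in m⁻¹ × 1000):
⟨φ⟩ = (1/(d₂−d₁)) ∫ φ₀ e^(−cd) dd = φ₀·(e^(−c·d₁) − e^(−c·d₂)) / (c·(d₂−d₁))
e^(−0.545×2.4) = 0.2704; e^(−0.545×3.9) = 0.1194
⟨φ⟩ = 0.68 × (0.2704 − 0.1194) / (0.545 × 1.5) = 0.68 × 0.1847 = 0.1256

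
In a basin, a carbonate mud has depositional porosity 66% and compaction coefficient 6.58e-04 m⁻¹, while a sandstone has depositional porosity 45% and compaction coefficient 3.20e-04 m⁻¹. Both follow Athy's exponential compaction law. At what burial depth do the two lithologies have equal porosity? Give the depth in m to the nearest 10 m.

1130 m

Working in km (1 km = 1000 m; c in km⁻¹ = c in m⁻¹ × 1000):
Set phi₀ₐ e^(−cₐZ) = phi₀ᵦ e^(−cᵦZ) ⇒ ln(phi₀ₐ/phi₀ᵦ) = (cₐ − cᵦ)·Z
Z = ln(0.66/0.45) / (0.658 − 0.32) = 0.3830 / 0.338 = 1.133 km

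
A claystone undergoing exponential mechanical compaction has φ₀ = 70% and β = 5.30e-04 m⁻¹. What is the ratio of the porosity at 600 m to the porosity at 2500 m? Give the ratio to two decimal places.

Working in km (1 km = 1000 m; β in km⁻¹ = β in m⁻¹ × 1000):
φ(d₁)/φ(d₂) = e^(−β·d₁)/e^(−β·d₂) = e^{β(d₂−d₁)}
= exp(0.53 × 1.9) = exp(1.007) = 2.7374

2.74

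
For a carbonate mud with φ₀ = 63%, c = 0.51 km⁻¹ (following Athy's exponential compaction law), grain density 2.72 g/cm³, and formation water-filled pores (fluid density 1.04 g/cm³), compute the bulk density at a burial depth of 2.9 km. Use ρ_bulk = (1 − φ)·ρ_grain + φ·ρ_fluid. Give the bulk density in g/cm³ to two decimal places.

2.48 g/cm³

Porosity at depth: φ = 0.63·exp(−0.51×2.9) = 0.63×0.2279 = 0.1436
Bulk density: ρ_b = (1−φ)ρ_g + φ·ρ_f = 0.8564×2.72 + 0.1436×1.04
       = 2.330 + 0.149 = 2.479 g/cm³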